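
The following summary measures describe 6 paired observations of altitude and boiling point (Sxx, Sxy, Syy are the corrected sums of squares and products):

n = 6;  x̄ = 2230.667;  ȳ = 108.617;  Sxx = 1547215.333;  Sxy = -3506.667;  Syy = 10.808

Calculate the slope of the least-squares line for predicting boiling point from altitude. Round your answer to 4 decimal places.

-0.0023

b = Sxy/Sxx = -3506.667/1547215.333 = -0.002266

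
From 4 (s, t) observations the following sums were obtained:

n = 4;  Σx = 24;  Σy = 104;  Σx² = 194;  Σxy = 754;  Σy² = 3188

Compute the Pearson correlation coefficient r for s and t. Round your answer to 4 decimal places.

0.8357

Sxx = Σx² − (Σx)²/n = 194 − 144 = 50
Sxy = Σxy − (Σx)(Σy)/n = 754 − 624 = 130
Syy = Σy² − (Σy)²/n = 3188 − 2704 = 484
r = Sxy/√(Sxx·Syy) = 130/√(24200) = 130/155.563492 = 0.835672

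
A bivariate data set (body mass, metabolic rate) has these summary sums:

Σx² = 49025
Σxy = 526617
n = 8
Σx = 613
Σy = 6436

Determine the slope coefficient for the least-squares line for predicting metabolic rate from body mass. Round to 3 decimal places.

Sxx = Σx² − (Σx)²/n = 49025 − 46971.125 = 2053.875
Sxy = Σxy − (Σx)(Σy)/n = 526617 − 493158.5 = 33458.5
b = Sxy/Sxx = 33458.5/2053.875 = 16.290427

16.290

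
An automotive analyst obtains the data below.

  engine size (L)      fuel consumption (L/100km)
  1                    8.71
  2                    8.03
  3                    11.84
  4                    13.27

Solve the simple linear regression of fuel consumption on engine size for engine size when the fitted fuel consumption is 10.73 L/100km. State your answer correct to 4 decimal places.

n = 4, Σx = 10, Σy = 41.85, Σxy = 113.37, Σx² = 30
Sxx = Σx² − (Σx)²/n = 30 − 25 = 5
Sxy = Σxy − (Σx)(Σy)/n = 113.37 − 104.625 = 8.745
b = Sxy/Sxx = 8.745/5 = 1.749
a = ȳ − b·x̄ = 10.4625 − 1.749·2.5 = 6.09
Set a + b·x = 10.73: x = (10.73 − 6.09) / 1.749 = 2.652945

2.6529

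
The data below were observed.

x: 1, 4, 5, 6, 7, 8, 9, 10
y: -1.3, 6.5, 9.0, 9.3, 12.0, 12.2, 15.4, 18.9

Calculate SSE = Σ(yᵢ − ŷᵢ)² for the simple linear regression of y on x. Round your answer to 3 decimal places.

n = 8, Σx = 50, Σy = 82, Σxy = 634.7, Σx² = 372, Σy² = 1098.64
Sxx = Σx² − (Σx)²/n = 372 − 312.5 = 59.5
Sxy = Σxy − (Σx)(Σy)/n = 634.7 − 512.5 = 122.2
Syy = Σy² − (Σy)²/n = 1098.64 − 840.5 = 258.14
b = Sxy/Sxx = 122.2/59.5 = 2.053782
SSE = Syy − b·Sxy = 258.14 − 2.053782·122.2 = 7.167899

7.168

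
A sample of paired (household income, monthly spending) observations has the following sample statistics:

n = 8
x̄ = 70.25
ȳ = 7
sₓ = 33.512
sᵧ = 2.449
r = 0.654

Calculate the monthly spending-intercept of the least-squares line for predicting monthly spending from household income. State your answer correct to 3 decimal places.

3.643

b = r · sᵧ/sₓ = 0.654 · 2.449/33.512 = 0.047793
a = ȳ − b·x̄ = 7 − 0.047793·70.25 = 3.642527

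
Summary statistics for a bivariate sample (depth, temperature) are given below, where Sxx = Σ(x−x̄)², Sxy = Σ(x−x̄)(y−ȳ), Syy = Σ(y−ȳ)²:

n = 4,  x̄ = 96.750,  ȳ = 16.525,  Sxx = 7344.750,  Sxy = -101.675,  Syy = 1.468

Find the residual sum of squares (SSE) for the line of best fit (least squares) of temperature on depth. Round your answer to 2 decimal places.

b = Sxy/Sxx = -101.675/7344.75 = -0.013843
SSE = Syy − b·Sxy = 1.468 − (-0.013843)·(-101.675) = 0.060490

0.06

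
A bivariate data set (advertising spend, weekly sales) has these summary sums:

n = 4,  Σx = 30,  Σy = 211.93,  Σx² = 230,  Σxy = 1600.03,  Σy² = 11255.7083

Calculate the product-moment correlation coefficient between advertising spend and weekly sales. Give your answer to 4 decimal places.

Sxx = Σx² − (Σx)²/n = 230 − 225 = 5
Sxy = Σxy − (Σx)(Σy)/n = 1600.03 − 1589.475 = 10.555
Syy = Σy² − (Σy)²/n = 11255.7083 − 11228.581225 = 27.127075
r = Sxy/√(Sxx·Syy) = 10.555/√(135.635375) = 10.555/11.646260 = 0.906300

0.9063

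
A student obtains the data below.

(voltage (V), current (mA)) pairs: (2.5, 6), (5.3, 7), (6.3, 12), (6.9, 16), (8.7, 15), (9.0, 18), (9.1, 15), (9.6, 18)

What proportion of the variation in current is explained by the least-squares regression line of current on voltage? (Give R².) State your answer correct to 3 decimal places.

0.827

n = 8, Σx = 57.4, Σy = 107, Σxy = 839.9, Σx² = 453.3, Σy² = 1583
Sxx = Σx² − (Σx)²/n = 453.3 − 411.845 = 41.455
Sxy = Σxy − (Σx)(Σy)/n = 839.9 − 767.725 = 72.175
Syy = Σy² − (Σy)²/n = 1583 − 1431.125 = 151.875
R² = Sxy²/(Sxx·Syy) = (72.175)²/(41.455·151.875) = 0.827390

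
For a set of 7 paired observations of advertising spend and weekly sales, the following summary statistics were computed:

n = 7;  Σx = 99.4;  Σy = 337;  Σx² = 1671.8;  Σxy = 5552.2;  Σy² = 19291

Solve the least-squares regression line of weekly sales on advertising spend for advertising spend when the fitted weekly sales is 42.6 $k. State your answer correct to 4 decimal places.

12.3183

Sxx = Σx² − (Σx)²/n = 1671.8 − 1411.48 = 260.32
Sxy = Σxy − (Σx)(Σy)/n = 5552.2 − 4785.4 = 766.8
b = Sxy/Sxx = 766.8/260.32 = 2.945605
a = ȳ − b·x̄ = 48.142857 − 2.945605·14.2 = 6.315260
Set a + b·x = 42.6: x = (42.6 − 6.315260) / 2.945605 = 12.318262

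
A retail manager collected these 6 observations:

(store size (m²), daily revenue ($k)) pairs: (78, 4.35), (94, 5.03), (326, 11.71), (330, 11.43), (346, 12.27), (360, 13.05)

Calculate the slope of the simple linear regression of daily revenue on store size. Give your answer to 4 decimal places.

n = 6, Σx = 1534, Σy = 57.84, Σxy = 17344.9, Σx² = 479412
Sxx = Σx² − (Σx)²/n = 479412 − 392192.666667 = 87219.333333
Sxy = Σxy − (Σx)(Σy)/n = 17344.9 − 14787.76 = 2557.14
b = Sxy/Sxx = 2557.14/87219.333333 = 0.029318

0.0293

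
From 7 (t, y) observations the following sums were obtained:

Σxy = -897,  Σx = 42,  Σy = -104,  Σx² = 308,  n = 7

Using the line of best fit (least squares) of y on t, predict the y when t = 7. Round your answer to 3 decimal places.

-19.732

Sxx = Σx² − (Σx)²/n = 308 − 252 = 56
Sxy = Σxy − (Σx)(Σy)/n = -897 − (-624) = -273
b = Sxy/Sxx = -273/56 = -4.875
a = ȳ − b·x̄ = -14.857143 − (-4.875)·6 = 14.392857
ŷ(7) = a + b·7 = 14.392857 + (-4.875)·7 = -19.732143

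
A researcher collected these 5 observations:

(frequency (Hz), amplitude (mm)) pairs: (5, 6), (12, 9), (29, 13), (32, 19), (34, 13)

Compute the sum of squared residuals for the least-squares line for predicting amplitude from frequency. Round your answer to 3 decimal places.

n = 5, Σx = 112, Σy = 60, Σxy = 1565, Σx² = 3190, Σy² = 816
Sxx = Σx² − (Σx)²/n = 3190 − 2508.8 = 681.2
Sxy = Σxy − (Σx)(Σy)/n = 1565 − 1344 = 221
Syy = Σy² − (Σy)²/n = 816 − 720 = 96
b = Sxy/Sxx = 221/681.2 = 0.324427
SSE = Syy − b·Sxy = 96 − 0.324427·221 = 24.301527

24.302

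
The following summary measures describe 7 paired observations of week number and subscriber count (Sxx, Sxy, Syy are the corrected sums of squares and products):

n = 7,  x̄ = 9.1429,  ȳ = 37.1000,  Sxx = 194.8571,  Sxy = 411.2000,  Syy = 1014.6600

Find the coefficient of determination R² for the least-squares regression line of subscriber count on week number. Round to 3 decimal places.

0.855

R² = Sxy²/(Sxx·Syy) = (411.2)²/(194.8571·1014.66) = 0.855203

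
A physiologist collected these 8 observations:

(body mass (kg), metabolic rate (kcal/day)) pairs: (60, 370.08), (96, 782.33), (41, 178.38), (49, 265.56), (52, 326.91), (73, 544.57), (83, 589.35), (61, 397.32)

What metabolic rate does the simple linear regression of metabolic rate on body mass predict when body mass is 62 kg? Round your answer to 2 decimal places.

n = 8, Σx = 515, Σy = 3454.5, Σxy = 247540, Σx² = 35541
Sxx = Σx² − (Σx)²/n = 35541 − 33153.125 = 2387.875
Sxy = Σxy − (Σx)(Σy)/n = 247540 − 222383.4375 = 25156.5625
b = Sxy/Sxx = 25156.5625/2387.875 = 10.535125
a = ȳ − b·x̄ = 431.8125 − 10.535125·64.375 = -246.386196
ŷ(62) = a + b·62 = -246.386196 + 10.535125·62 = 406.791577

406.79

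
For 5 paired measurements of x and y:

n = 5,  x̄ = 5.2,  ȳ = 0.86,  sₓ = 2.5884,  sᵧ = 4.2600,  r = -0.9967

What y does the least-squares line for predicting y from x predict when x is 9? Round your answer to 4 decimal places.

b = r · sᵧ/sₓ = -0.9967 · 4.26/2.5884 = -1.640373
a = ȳ − b·x̄ = 0.86 − (-1.640373)·5.2 = 9.389941
ŷ(9) = a + b·9 = 9.389941 + (-1.640373)·9 = -5.373418

-5.3734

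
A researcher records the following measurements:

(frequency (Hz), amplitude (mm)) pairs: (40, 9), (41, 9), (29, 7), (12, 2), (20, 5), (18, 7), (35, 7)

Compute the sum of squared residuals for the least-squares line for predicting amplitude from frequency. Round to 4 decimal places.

n = 7, Σx = 195, Σy = 46, Σxy = 1427, Σx² = 6215, Σy² = 338
Sxx = Σx² − (Σx)²/n = 6215 − 5432.142857 = 782.857143
Sxy = Σxy − (Σx)(Σy)/n = 1427 − 1281.428571 = 145.571429
Syy = Σy² − (Σy)²/n = 338 − 302.285714 = 35.714286
b = Sxy/Sxx = 145.571429/782.857143 = 0.185949
SSE = Syy − b·Sxy = 35.714286 − 0.185949·145.571429 = 8.645438

8.6454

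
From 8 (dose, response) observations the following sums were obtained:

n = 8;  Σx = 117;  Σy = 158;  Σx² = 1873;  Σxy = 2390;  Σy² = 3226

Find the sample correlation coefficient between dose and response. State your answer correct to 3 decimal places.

Sxx = Σx² − (Σx)²/n = 1873 − 1711.125 = 161.875
Sxy = Σxy − (Σx)(Σy)/n = 2390 − 2310.75 = 79.25
Syy = Σy² − (Σy)²/n = 3226 − 3120.5 = 105.5
r = Sxy/√(Sxx·Syy) = 79.25/√(17077.8125) = 79.25/130.682105 = 0.606433

0.606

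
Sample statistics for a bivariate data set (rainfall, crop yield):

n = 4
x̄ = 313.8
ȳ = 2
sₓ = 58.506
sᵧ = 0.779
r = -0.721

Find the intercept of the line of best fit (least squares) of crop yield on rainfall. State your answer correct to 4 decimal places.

5.0125

b = r · sᵧ/sₓ = -0.721 · 0.779/58.506 = -0.009600
a = ȳ − b·x̄ = 2 − (-0.009600)·313.8 = 5.012488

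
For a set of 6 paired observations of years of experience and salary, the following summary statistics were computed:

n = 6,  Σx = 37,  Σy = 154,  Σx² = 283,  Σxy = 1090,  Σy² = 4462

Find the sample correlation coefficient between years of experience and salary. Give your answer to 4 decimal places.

Sxx = Σx² − (Σx)²/n = 283 − 228.166667 = 54.833333
Sxy = Σxy − (Σx)(Σy)/n = 1090 − 949.666667 = 140.333333
Syy = Σy² − (Σy)²/n = 4462 − 3952.666667 = 509.333333
r = Sxy/√(Sxx·Syy) = 140.333333/√(27928.444444) = 140.333333/167.118055 = 0.839726

0.8397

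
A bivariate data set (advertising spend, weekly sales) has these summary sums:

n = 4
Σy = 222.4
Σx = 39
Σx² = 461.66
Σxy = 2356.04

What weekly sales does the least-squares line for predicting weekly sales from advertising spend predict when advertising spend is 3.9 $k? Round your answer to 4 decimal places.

42.1165

Sxx = Σx² − (Σx)²/n = 461.66 − 380.25 = 81.41
Sxy = Σxy − (Σx)(Σy)/n = 2356.04 − 2168.4 = 187.64
b = Sxy/Sxx = 187.64/81.41 = 2.304877
a = ȳ − b·x̄ = 55.6 − 2.304877·9.75 = 33.127454
ŷ(3.9) = a + b·3.9 = 33.127454 + 2.304877·3.9 = 42.116472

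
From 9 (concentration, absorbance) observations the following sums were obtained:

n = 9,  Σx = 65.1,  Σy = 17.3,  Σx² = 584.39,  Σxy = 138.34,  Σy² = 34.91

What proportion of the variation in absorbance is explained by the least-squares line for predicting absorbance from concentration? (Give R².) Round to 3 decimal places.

Sxx = Σx² − (Σx)²/n = 584.39 − 470.89 = 113.5
Sxy = Σxy − (Σx)(Σy)/n = 138.34 − 125.136667 = 13.203333
Syy = Σy² − (Σy)²/n = 34.91 − 33.254444 = 1.655556
R² = Sxy²/(Sxx·Syy) = (13.203333)²/(113.5·1.655556) = 0.927743

0.928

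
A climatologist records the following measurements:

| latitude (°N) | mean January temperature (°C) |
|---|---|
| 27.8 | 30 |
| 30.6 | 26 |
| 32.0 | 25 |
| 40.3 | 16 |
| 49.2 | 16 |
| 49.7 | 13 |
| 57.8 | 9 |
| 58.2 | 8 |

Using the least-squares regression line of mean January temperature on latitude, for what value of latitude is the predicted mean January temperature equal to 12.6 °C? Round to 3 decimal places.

n = 8, Σx = 345.6, Σy = 143, Σxy = 5493.5, Σx² = 15976.1
Sxx = Σx² − (Σx)²/n = 15976.1 − 14929.92 = 1046.18
Sxy = Σxy − (Σx)(Σy)/n = 5493.5 − 6177.6 = -684.1
b = Sxy/Sxx = -684.1/1046.18 = -0.653903
a = ȳ − b·x̄ = 17.875 − (-0.653903)·43.2 = 46.123600
Set a + b·x = 12.6: x = (12.6 − 46.123600) / (-0.653903) = 51.266949

51.267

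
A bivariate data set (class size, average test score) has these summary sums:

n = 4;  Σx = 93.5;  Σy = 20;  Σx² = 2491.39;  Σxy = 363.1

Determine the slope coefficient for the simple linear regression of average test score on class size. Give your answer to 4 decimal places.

-0.3414

Sxx = Σx² − (Σx)²/n = 2491.39 − 2185.5625 = 305.8275
Sxy = Σxy − (Σx)(Σy)/n = 363.1 − 467.5 = -104.4
b = Sxy/Sxx = -104.4/305.8275 = -0.341369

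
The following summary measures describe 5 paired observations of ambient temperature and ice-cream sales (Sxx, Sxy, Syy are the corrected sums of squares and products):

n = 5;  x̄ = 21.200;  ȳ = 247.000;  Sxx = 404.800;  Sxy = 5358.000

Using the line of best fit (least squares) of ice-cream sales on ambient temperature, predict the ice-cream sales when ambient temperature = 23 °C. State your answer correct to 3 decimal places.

b = Sxy/Sxx = 5358/404.8 = 13.236166
a = ȳ − b·x̄ = 247 − 13.236166·21.2 = -33.606719
ŷ(23) = a + b·23 = -33.606719 + 13.236166·23 = 270.825099

270.825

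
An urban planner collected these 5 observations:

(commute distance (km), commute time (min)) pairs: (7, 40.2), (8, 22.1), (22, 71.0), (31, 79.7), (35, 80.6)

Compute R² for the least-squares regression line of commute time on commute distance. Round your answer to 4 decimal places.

n = 5, Σx = 103, Σy = 293.6, Σxy = 7311.9, Σx² = 2783, Σy² = 19993.9
Sxx = Σx² − (Σx)²/n = 2783 − 2121.8 = 661.2
Sxy = Σxy − (Σx)(Σy)/n = 7311.9 − 6048.16 = 1263.74
Syy = Σy² − (Σy)²/n = 19993.9 − 17240.192 = 2753.708
R² = Sxy²/(Sxx·Syy) = (1263.74)²/(661.2·2753.708) = 0.877132

0.8771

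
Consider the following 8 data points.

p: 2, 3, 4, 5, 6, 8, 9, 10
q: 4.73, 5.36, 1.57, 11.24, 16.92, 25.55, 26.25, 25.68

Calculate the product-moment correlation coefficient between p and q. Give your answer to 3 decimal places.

n = 8, Σx = 47, Σy = 117.3, Σxy = 886.99, Σx² = 335, Σy² = 2467.5188
Sxx = Σx² − (Σx)²/n = 335 − 276.125 = 58.875
Sxy = Σxy − (Σx)(Σy)/n = 886.99 − 689.1375 = 197.8525
Syy = Σy² − (Σy)²/n = 2467.5188 − 1719.91125 = 747.60755
r = Sxy/√(Sxx·Syy) = 197.8525/√(44015.394506) = 197.8525/209.798462 = 0.943060

0.943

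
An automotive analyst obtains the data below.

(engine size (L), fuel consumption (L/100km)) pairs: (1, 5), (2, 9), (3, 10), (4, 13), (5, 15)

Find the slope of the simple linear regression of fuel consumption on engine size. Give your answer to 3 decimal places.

n = 5, Σx = 15, Σy = 52, Σxy = 180, Σx² = 55
Sxx = Σx² − (Σx)²/n = 55 − 45 = 10
Sxy = Σxy − (Σx)(Σy)/n = 180 − 156 = 24
b = Sxy/Sxx = 24/10 = 2.4

2.400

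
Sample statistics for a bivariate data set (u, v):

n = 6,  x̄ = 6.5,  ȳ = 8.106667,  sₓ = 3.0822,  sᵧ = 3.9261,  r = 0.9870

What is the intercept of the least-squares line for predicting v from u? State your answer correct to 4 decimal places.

b = r · sᵧ/sₓ = 0.987 · 3.9261/3.0822 = 1.257239
a = ȳ − b·x̄ = 8.106667 − 1.257239·6.5 = -0.065384

-0.0654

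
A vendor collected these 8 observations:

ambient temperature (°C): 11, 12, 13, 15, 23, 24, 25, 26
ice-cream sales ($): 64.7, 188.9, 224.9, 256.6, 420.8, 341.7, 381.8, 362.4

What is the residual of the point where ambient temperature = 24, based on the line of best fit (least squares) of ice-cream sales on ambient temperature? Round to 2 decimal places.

n = 8, Σx = 149, Σy = 2241.8, Σxy = 46597.8, Σx² = 3065
Sxx = Σx² − (Σx)²/n = 3065 − 2775.125 = 289.875
Sxy = Σxy − (Σx)(Σy)/n = 46597.8 − 41753.525 = 4844.275
b = Sxy/Sxx = 4844.275/289.875 = 16.711600
a = ȳ − b·x̄ = 280.225 − 16.711600·18.625 = -31.028547
ŷ(24) = -31.028547 + 16.711600·24 = 370.049849
residual = y − ŷ = 341.7 − 370.049849 = -28.349849

-28.35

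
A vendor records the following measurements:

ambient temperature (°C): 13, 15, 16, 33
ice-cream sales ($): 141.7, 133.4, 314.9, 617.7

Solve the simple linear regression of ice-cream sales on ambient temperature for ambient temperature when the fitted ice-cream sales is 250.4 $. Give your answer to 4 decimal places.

n = 4, Σx = 77, Σy = 1207.7, Σxy = 29265.6, Σx² = 1739
Sxx = Σx² − (Σx)²/n = 1739 − 1482.25 = 256.75
Sxy = Σxy − (Σx)(Σy)/n = 29265.6 − 23248.225 = 6017.375
b = Sxy/Sxx = 6017.375/256.75 = 23.436709
a = ȳ − b·x̄ = 301.925 − 23.436709·19.25 = -149.231646
Set a + b·x = 250.4: x = (250.4 − (-149.231646)) / 23.436709 = 17.051526

17.0515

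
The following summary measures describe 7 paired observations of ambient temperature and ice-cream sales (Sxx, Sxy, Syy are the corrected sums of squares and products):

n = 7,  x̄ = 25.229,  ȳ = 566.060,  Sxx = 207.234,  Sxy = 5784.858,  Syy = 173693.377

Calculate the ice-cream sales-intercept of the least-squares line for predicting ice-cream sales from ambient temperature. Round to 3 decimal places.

b = Sxy/Sxx = 5784.858/207.234 = 27.914618
a = ȳ − b·x̄ = 566.06 − 27.914618·25.229 = -138.197904

-138.198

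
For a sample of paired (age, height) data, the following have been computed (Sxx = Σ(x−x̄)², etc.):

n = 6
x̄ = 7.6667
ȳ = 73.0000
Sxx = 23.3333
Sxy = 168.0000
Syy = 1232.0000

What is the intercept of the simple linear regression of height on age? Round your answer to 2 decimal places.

17.80

b = Sxy/Sxx = 168/23.3333 = 7.200010
a = ȳ − b·x̄ = 73 − 7.200010·7.6667 = 17.799681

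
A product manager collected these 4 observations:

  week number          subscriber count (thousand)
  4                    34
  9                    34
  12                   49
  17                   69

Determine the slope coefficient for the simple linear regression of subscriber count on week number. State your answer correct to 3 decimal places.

n = 4, Σx = 42, Σy = 186, Σxy = 2203, Σx² = 530
Sxx = Σx² − (Σx)²/n = 530 − 441 = 89
Sxy = Σxy − (Σx)(Σy)/n = 2203 − 1953 = 250
b = Sxy/Sxx = 250/89 = 2.808989

2.809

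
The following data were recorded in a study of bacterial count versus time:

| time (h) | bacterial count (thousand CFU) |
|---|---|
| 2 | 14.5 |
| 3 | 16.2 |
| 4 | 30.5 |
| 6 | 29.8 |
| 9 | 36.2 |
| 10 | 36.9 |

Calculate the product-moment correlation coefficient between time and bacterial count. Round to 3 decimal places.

n = 6, Σx = 34, Σy = 164.1, Σxy = 1073.2, Σx² = 246, Σy² = 4963.03
Sxx = Σx² − (Σx)²/n = 246 − 192.666667 = 53.333333
Sxy = Σxy − (Σx)(Σy)/n = 1073.2 − 929.9 = 143.3
Syy = Σy² − (Σy)²/n = 4963.03 − 4488.135 = 474.895
r = Sxy/√(Sxx·Syy) = 143.3/√(25327.733333) = 143.3/159.146892 = 0.900426

0.900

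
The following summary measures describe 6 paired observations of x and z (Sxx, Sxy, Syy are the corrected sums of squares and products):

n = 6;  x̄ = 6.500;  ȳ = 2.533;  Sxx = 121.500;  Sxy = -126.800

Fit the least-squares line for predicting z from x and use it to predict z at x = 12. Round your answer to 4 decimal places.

-3.2069

b = Sxy/Sxx = -126.8/121.5 = -1.043621
a = ȳ − b·x̄ = 2.533 − (-1.043621)·6.5 = 9.316539
ŷ(12) = a + b·12 = 9.316539 + (-1.043621)·12 = -3.206918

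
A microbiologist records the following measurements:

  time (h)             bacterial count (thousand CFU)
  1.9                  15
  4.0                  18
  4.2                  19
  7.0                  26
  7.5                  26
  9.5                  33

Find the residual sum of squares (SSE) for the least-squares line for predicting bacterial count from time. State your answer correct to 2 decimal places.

4.65

n = 6, Σx = 34.1, Σy = 137, Σxy = 870.8, Σx² = 232.75, Σy² = 3351
Sxx = Σx² − (Σx)²/n = 232.75 − 193.801667 = 38.948333
Sxy = Σxy − (Σx)(Σy)/n = 870.8 − 778.616667 = 92.183333
Syy = Σy² − (Σy)²/n = 3351 − 3128.166667 = 222.833333
b = Sxy/Sxx = 92.183333/38.948333 = 2.366811
SSE = Syy − b·Sxy = 222.833333 − 2.366811·92.183333 = 4.652831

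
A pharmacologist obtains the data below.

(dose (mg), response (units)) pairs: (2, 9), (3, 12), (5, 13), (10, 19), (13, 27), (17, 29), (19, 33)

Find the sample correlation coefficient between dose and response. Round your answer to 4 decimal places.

n = 7, Σx = 69, Σy = 142, Σxy = 1780, Σx² = 957, Σy² = 3414
Sxx = Σx² − (Σx)²/n = 957 − 680.142857 = 276.857143
Sxy = Σxy − (Σx)(Σy)/n = 1780 − 1399.714286 = 380.285714
Syy = Σy² − (Σy)²/n = 3414 − 2880.571429 = 533.428571
r = Sxy/√(Sxx·Syy) = 380.285714/√(147683.510204) = 380.285714/384.296123 = 0.989564

0.9896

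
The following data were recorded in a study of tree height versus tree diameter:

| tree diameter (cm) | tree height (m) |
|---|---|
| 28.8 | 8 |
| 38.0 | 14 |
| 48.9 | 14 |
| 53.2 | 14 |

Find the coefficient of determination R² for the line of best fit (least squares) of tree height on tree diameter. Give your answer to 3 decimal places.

0.662

n = 4, Σx = 168.9, Σy = 50, Σxy = 2191.8, Σx² = 7494.89, Σy² = 652
Sxx = Σx² − (Σx)²/n = 7494.89 − 7131.8025 = 363.0875
Sxy = Σxy − (Σx)(Σy)/n = 2191.8 − 2111.25 = 80.55
Syy = Σy² − (Σy)²/n = 652 − 625 = 27
R² = Sxy²/(Sxx·Syy) = (80.55)²/(363.0875·27) = 0.661845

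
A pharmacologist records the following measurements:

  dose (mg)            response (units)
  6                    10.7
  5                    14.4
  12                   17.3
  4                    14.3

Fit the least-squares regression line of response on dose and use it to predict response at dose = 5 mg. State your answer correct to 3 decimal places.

13.350

n = 4, Σx = 27, Σy = 56.7, Σxy = 401, Σx² = 221
Sxx = Σx² − (Σx)²/n = 221 − 182.25 = 38.75
Sxy = Σxy − (Σx)(Σy)/n = 401 − 382.725 = 18.275
b = Sxy/Sxx = 18.275/38.75 = 0.471613
a = ȳ − b·x̄ = 14.175 − 0.471613·6.75 = 10.991613
ŷ(5) = a + b·5 = 10.991613 + 0.471613·5 = 13.349677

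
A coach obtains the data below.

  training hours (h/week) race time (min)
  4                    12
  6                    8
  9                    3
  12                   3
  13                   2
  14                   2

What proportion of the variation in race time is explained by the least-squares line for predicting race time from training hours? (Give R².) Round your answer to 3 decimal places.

0.868

n = 6, Σx = 58, Σy = 30, Σxy = 213, Σx² = 642, Σy² = 234
Sxx = Σx² − (Σx)²/n = 642 − 560.666667 = 81.333333
Sxy = Σxy − (Σx)(Σy)/n = 213 − 290 = -77
Syy = Σy² − (Σy)²/n = 234 − 150 = 84
R² = Sxy²/(Sxx·Syy) = (-77)²/(81.333333·84) = 0.867828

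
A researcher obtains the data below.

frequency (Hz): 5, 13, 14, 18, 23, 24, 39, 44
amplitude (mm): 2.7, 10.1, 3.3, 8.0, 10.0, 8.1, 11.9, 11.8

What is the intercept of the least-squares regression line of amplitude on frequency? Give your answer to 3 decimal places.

3.467

n = 8, Σx = 180, Σy = 65.9, Σxy = 1742.7, Σx² = 5276
Sxx = Σx² − (Σx)²/n = 5276 − 4050 = 1226
Sxy = Σxy − (Σx)(Σy)/n = 1742.7 − 1482.75 = 259.95
b = Sxy/Sxx = 259.95/1226 = 0.212031
a = ȳ − b·x̄ = 8.2375 − 0.212031·22.5 = 3.466803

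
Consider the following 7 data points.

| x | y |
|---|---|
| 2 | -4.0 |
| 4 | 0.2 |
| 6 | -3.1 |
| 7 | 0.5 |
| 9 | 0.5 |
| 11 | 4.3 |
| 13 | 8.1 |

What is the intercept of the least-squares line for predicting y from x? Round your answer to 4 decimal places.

n = 7, Σx = 52, Σy = 6.5, Σxy = 134.8, Σx² = 476
Sxx = Σx² − (Σx)²/n = 476 − 386.285714 = 89.714286
Sxy = Σxy − (Σx)(Σy)/n = 134.8 − 48.285714 = 86.514286
b = Sxy/Sxx = 86.514286/89.714286 = 0.964331
a = ȳ − b·x̄ = 0.928571 − 0.964331·7.428571 = -6.235032

-6.2350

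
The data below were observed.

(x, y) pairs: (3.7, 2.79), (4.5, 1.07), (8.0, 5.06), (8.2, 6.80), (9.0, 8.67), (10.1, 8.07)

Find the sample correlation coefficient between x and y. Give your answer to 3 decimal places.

n = 6, Σx = 43.5, Σy = 32.46, Σxy = 270.915, Σx² = 348.19, Σy² = 221.0664
Sxx = Σx² − (Σx)²/n = 348.19 − 315.375 = 32.815
Sxy = Σxy − (Σx)(Σy)/n = 270.915 − 235.335 = 35.58
Syy = Σy² − (Σy)²/n = 221.0664 − 175.6086 = 45.4578
r = Sxy/√(Sxx·Syy) = 35.58/√(1491.697707) = 35.58/38.622503 = 0.921225

0.921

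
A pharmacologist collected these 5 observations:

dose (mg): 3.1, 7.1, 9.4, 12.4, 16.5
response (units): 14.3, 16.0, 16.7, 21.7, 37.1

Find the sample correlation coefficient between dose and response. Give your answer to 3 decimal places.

0.893

n = 5, Σx = 48.5, Σy = 105.8, Σxy = 1196.14, Σx² = 574.39, Σy² = 2586.68
Sxx = Σx² − (Σx)²/n = 574.39 − 470.45 = 103.94
Sxy = Σxy − (Σx)(Σy)/n = 1196.14 − 1026.26 = 169.88
Syy = Σy² − (Σy)²/n = 2586.68 − 2238.728 = 347.952
r = Sxy/√(Sxx·Syy) = 169.88/√(36166.13088) = 169.88/190.173949 = 0.893287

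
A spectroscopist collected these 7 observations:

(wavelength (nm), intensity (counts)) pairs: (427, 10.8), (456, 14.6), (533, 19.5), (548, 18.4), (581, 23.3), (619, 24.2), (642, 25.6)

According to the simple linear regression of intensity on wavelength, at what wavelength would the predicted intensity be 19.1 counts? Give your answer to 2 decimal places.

537.91

n = 7, Σx = 3806, Σy = 136.4, Σxy = 76698.2, Σx² = 2107544
Sxx = Σx² − (Σx)²/n = 2107544 − 2069376.571429 = 38167.428571
Sxy = Σxy − (Σx)(Σy)/n = 76698.2 − 74162.628571 = 2535.571429
b = Sxy/Sxx = 2535.571429/38167.428571 = 0.066433
a = ȳ − b·x̄ = 19.485714 − 0.066433·543.714286 = -16.634781
Set a + b·x = 19.1: x = (19.1 − (-16.634781)) / 0.066433 = 537.908209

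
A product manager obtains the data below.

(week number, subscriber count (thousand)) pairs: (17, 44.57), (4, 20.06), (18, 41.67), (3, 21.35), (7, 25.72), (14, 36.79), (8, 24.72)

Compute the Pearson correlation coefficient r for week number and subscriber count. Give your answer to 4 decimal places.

0.9815

n = 7, Σx = 71, Σy = 214.88, Σxy = 2544.9, Σx² = 947, Σy² = 7207.2008
Sxx = Σx² − (Σx)²/n = 947 − 720.142857 = 226.857143
Sxy = Σxy − (Σx)(Σy)/n = 2544.9 − 2179.497143 = 365.402857
Syy = Σy² − (Σy)²/n = 7207.2008 − 6596.202057 = 610.998743
r = Sxy/√(Sxx·Syy) = 365.402857/√(138609.429094) = 365.402857/372.302873 = 0.981467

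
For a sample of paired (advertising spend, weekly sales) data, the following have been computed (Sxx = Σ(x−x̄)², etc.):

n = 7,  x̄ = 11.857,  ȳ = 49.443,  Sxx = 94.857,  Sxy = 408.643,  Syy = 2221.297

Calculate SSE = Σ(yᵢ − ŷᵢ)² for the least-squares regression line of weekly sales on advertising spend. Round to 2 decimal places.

460.87

b = Sxy/Sxx = 408.643/94.857 = 4.307990
SSE = Syy − b·Sxy = 2221.297 − 4.307990·408.643 = 460.867074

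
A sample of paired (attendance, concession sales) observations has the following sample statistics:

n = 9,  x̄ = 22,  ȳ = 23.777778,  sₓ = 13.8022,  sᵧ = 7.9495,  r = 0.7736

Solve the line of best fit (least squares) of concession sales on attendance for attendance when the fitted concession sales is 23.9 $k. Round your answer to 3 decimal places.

b = r · sᵧ/sₓ = 0.7736 · 7.9495/13.8022 = 0.445562
a = ȳ − b·x̄ = 23.777778 − 0.445562·22 = 13.975418
Set a + b·x = 23.9: x = (23.9 − 13.975418) / 0.445562 = 22.274310

22.274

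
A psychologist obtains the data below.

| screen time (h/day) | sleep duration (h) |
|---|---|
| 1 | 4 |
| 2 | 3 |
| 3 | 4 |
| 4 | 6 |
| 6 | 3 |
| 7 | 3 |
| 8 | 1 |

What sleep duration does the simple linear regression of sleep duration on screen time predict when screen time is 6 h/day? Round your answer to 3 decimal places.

2.928

n = 7, Σx = 31, Σy = 24, Σxy = 93, Σx² = 179
Sxx = Σx² − (Σx)²/n = 179 − 137.285714 = 41.714286
Sxy = Σxy − (Σx)(Σy)/n = 93 − 106.285714 = -13.285714
b = Sxy/Sxx = -13.285714/41.714286 = -0.318493
a = ȳ − b·x̄ = 3.428571 − (-0.318493)·4.428571 = 4.839041
ŷ(6) = a + b·6 = 4.839041 + (-0.318493)·6 = 2.928082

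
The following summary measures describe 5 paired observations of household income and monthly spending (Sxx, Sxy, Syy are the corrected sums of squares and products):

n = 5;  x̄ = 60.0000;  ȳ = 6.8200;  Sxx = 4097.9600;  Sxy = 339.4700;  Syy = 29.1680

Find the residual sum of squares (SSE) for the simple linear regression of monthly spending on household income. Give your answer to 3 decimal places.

1.047

b = Sxy/Sxx = 339.47/4097.96 = 0.082839
SSE = Syy − b·Sxy = 29.168 − 0.082839·339.47 = 1.046720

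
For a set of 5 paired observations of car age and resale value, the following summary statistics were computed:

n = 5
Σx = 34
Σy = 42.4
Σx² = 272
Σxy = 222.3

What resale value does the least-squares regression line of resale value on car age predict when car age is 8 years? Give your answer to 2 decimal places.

Sxx = Σx² − (Σx)²/n = 272 − 231.2 = 40.8
Sxy = Σxy − (Σx)(Σy)/n = 222.3 − 288.32 = -66.02
b = Sxy/Sxx = -66.02/40.8 = -1.618137
a = ȳ − b·x̄ = 8.48 − (-1.618137)·6.8 = 19.483333
ŷ(8) = a + b·8 = 19.483333 + (-1.618137)·8 = 6.538235

6.54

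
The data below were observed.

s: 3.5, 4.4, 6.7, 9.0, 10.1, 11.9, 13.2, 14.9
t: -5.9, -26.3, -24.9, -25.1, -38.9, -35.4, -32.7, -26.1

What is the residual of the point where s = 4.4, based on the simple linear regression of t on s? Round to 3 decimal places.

-6.717

n = 8, Σx = 73.7, Σy = -215.3, Σxy = -2163.78, Σx² = 797.37
Sxx = Σx² − (Σx)²/n = 797.37 − 678.96125 = 118.40875
Sxy = Σxy − (Σx)(Σy)/n = -2163.78 − (-1983.45125) = -180.32875
b = Sxy/Sxx = -180.32875/118.40875 = -1.522934
a = ȳ − b·x̄ = -26.9125 − (-1.522934)·9.2125 = -12.882468
ŷ(4.4) = -12.882468 + (-1.522934)·4.4 = -19.583379
residual = y − ŷ = -26.3 − (-19.583379) = -6.716621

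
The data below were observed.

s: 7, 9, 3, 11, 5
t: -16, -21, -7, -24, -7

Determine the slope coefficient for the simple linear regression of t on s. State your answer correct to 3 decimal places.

-2.400

n = 5, Σx = 35, Σy = -75, Σxy = -621, Σx² = 285
Sxx = Σx² − (Σx)²/n = 285 − 245 = 40
Sxy = Σxy − (Σx)(Σy)/n = -621 − (-525) = -96
b = Sxy/Sxx = -96/40 = -2.4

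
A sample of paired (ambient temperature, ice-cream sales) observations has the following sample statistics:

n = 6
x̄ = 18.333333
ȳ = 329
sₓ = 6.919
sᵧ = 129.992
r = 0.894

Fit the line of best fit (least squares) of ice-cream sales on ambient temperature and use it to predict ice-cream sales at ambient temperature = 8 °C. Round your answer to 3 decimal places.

155.439

b = r · sᵧ/sₓ = 0.894 · 129.992/6.919 = 16.796191
a = ȳ − b·x̄ = 329 − 16.796191·18.333333 = 21.069831
ŷ(8) = a + b·8 = 21.069831 + 16.796191·8 = 155.439362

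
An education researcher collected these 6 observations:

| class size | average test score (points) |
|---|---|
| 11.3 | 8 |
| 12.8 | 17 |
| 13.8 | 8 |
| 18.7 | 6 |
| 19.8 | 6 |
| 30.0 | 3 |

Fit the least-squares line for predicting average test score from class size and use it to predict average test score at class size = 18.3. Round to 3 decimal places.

n = 6, Σx = 106.4, Σy = 48, Σxy = 739.4, Σx² = 2123.7
Sxx = Σx² − (Σx)²/n = 2123.7 − 1886.826667 = 236.873333
Sxy = Σxy − (Σx)(Σy)/n = 739.4 − 851.2 = -111.8
b = Sxy/Sxx = -111.8/236.873333 = -0.471982
a = ȳ − b·x̄ = 8 − (-0.471982)·17.733333 = 16.369818
ŷ(18.3) = a + b·18.3 = 16.369818 + (-0.471982)·18.3 = 7.732543

7.733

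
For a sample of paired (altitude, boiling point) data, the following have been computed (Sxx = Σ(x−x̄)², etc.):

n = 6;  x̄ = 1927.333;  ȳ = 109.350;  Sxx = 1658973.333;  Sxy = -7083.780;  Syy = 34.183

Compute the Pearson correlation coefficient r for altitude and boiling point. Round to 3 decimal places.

-0.941

r = Sxy/√(Sxx·Syy) = -7083.78/√(56708685.441939) = -7083.78/7530.516944 = -0.940676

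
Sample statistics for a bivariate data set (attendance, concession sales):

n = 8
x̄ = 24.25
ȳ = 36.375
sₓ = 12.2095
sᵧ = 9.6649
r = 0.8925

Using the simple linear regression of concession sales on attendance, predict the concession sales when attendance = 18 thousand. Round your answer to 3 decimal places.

b = r · sᵧ/sₓ = 0.8925 · 9.6649/12.2095 = 0.706493
a = ȳ − b·x̄ = 36.375 − 0.706493·24.25 = 19.242551
ŷ(18) = a + b·18 = 19.242551 + 0.706493·18 = 31.959420

31.959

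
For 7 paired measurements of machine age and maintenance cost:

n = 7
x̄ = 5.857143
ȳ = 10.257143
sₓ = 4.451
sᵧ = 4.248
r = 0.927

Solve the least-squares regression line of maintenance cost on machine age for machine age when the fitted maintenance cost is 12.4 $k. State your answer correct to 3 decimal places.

8.279

b = r · sᵧ/sₓ = 0.927 · 4.248/4.451 = 0.884722
a = ȳ − b·x̄ = 10.257143 − 0.884722·5.857143 = 5.075202
Set a + b·x = 12.4: x = (12.4 − 5.075202) / 0.884722 = 8.279212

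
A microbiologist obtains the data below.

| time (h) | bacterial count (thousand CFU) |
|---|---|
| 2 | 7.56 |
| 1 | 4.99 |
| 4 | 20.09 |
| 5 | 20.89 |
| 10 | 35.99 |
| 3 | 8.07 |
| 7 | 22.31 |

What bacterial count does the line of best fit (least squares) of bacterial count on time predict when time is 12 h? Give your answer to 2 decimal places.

42.50

n = 7, Σx = 32, Σy = 119.9, Σxy = 745.2, Σx² = 204
Sxx = Σx² − (Σx)²/n = 204 − 146.285714 = 57.714286
Sxy = Σxy − (Σx)(Σy)/n = 745.2 − 548.114286 = 197.085714
b = Sxy/Sxx = 197.085714/57.714286 = 3.414851
a = ȳ − b·x̄ = 17.128571 − 3.414851·4.571429 = 1.517822
ŷ(12) = a + b·12 = 1.517822 + 3.414851·12 = 42.496040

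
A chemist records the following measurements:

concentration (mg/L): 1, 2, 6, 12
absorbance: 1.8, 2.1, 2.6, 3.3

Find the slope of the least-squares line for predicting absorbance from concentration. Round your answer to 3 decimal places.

0.130

n = 4, Σx = 21, Σy = 9.8, Σxy = 61.2, Σx² = 185
Sxx = Σx² − (Σx)²/n = 185 − 110.25 = 74.75
Sxy = Σxy − (Σx)(Σy)/n = 61.2 − 51.45 = 9.75
b = Sxy/Sxx = 9.75/74.75 = 0.130435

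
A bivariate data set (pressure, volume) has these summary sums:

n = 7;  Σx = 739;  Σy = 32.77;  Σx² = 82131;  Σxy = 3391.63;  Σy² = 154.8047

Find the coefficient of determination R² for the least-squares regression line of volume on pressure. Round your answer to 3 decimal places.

0.805

Sxx = Σx² − (Σx)²/n = 82131 − 78017.285714 = 4113.714286
Sxy = Σxy − (Σx)(Σy)/n = 3391.63 − 3459.575714 = -67.945714
Syy = Σy² − (Σy)²/n = 154.8047 − 153.410414 = 1.394286
R² = Sxy²/(Sxx·Syy) = (-67.945714)²/(4113.714286·1.394286) = 0.804893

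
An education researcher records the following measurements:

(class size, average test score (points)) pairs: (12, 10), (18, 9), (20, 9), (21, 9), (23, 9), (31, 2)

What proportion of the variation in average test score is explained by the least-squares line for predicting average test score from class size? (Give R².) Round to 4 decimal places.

0.7466

n = 6, Σx = 125, Σy = 48, Σxy = 920, Σx² = 2799, Σy² = 428
Sxx = Σx² − (Σx)²/n = 2799 − 2604.166667 = 194.833333
Sxy = Σxy − (Σx)(Σy)/n = 920 − 1000 = -80
Syy = Σy² − (Σy)²/n = 428 − 384 = 44
R² = Sxy²/(Sxx·Syy) = (-80)²/(194.833333·44) = 0.746559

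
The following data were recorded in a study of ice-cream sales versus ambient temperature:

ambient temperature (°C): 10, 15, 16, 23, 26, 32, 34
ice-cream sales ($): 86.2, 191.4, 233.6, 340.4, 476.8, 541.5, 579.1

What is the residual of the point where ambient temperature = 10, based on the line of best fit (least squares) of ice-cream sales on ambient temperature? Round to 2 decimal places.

n = 7, Σx = 156, Σy = 2449, Σxy = 64714, Σx² = 3966
Sxx = Σx² − (Σx)²/n = 3966 − 3476.571429 = 489.428571
Sxy = Σxy − (Σx)(Σy)/n = 64714 − 54577.714286 = 10136.285714
b = Sxy/Sxx = 10136.285714/489.428571 = 20.710450
a = ȳ − b·x̄ = 349.857143 − 20.710450·22.285714 = -111.690018
ŷ(10) = -111.690018 + 20.710450·10 = 95.414478
residual = y − ŷ = 86.2 − 95.414478 = -9.214478

-9.21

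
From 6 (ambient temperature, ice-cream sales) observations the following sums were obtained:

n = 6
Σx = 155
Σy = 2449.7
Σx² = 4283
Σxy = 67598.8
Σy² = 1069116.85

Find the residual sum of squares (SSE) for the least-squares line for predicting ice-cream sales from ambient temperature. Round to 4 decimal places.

2173.3159

Sxx = Σx² − (Σx)²/n = 4283 − 4004.166667 = 278.833333
Sxy = Σxy − (Σx)(Σy)/n = 67598.8 − 63283.916667 = 4314.883333
Syy = Σy² − (Σy)²/n = 1069116.85 − 1000171.681667 = 68945.168333
b = Sxy/Sxx = 4314.883333/278.833333 = 15.474776
SSE = Syy − b·Sxy = 68945.168333 − 15.474776·4314.883333 = 2173.315923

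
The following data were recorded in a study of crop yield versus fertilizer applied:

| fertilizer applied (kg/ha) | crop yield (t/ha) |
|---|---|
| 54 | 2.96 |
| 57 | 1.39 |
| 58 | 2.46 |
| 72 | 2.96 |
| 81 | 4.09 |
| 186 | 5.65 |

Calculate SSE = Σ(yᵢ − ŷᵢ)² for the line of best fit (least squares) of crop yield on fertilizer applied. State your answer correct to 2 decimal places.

2.49

n = 6, Σx = 508, Σy = 19.51, Σxy = 1977.06, Σx² = 55870, Σy² = 74.1575
Sxx = Σx² − (Σx)²/n = 55870 − 43010.666667 = 12859.333333
Sxy = Σxy − (Σx)(Σy)/n = 1977.06 − 1651.846667 = 325.213333
Syy = Σy² − (Σy)²/n = 74.1575 − 63.440017 = 10.717483
b = Sxy/Sxx = 325.213333/12859.333333 = 0.025290
SSE = Syy − b·Sxy = 10.717483 − 0.025290·325.213333 = 2.492818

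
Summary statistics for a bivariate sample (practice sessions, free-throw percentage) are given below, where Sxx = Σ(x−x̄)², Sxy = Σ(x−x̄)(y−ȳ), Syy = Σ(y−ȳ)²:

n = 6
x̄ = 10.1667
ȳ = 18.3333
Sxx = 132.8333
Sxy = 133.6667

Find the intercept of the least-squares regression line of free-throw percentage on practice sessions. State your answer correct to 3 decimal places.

8.103

b = Sxy/Sxx = 133.6667/132.8333 = 1.006274
a = ȳ − b·x̄ = 18.3333 − 1.006274·10.1667 = 8.102814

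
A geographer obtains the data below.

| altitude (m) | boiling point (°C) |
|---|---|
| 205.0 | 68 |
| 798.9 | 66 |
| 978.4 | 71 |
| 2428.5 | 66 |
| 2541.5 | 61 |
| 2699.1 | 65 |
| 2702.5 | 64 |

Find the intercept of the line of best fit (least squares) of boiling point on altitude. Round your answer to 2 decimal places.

n = 7, Σx = 12353.9, Σy = 461, Σxy = 799847.8, Σx² = 28583014.33
Sxx = Σx² − (Σx)²/n = 28583014.33 − 21802692.172857 = 6780322.157143
Sxy = Σxy − (Σx)(Σy)/n = 799847.8 − 813592.557143 = -13744.757143
b = Sxy/Sxx = -13744.757143/6780322.157143 = -0.002027
a = ȳ − b·x̄ = 65.857143 − (-0.002027)·1764.842857 = 69.434751

69.43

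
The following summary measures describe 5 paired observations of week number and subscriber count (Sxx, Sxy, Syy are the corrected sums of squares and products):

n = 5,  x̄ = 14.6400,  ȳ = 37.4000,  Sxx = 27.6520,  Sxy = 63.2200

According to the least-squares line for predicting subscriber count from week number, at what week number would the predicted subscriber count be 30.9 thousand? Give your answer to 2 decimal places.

b = Sxy/Sxx = 63.22/27.652 = 2.286272
a = ȳ − b·x̄ = 37.4 − 2.286272·14.64 = 3.928974
Set a + b·x = 30.9: x = (30.9 − 3.928974) / 2.286272 = 11.796944

11.80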